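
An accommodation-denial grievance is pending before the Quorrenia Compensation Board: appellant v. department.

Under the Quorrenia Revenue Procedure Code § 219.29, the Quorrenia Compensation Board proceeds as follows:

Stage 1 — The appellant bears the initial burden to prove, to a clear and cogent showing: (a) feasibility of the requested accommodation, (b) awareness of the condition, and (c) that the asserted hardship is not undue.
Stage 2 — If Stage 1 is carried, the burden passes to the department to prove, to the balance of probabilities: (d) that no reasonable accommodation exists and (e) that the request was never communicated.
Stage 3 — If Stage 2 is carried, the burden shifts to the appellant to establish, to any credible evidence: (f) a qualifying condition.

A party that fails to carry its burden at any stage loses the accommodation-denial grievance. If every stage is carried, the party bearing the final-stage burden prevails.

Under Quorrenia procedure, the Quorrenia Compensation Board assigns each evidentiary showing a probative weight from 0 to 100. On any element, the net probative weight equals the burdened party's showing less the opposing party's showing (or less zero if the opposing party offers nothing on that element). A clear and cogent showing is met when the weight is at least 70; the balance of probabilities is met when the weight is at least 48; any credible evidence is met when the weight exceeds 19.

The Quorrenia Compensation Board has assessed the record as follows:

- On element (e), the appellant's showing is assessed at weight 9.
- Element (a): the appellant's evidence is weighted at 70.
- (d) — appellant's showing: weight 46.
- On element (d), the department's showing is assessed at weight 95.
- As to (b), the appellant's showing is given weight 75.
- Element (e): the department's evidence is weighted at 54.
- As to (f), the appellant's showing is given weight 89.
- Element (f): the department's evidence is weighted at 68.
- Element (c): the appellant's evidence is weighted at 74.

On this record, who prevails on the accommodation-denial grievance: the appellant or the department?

appellant

Stage 1 (appellant, a clear and cogent showing, weight is at least 70): (a) 70 ≥ 70 — meets; (b) 75 ≥ 70 — meets; (c) 74 ≥ 70 — meets.
  The appellant carries Stage 1; the department now bears the burden.
Stage 2 (department, the balance of probabilities, weight is at least 48): (d) net 95−46=49 ≥ 48 — meets; (e) net 54−9=45 < 48 — fails.
  Stage 2 not carried; the department fails its burden.
The analysis ends at Stage 2; the appellant prevails.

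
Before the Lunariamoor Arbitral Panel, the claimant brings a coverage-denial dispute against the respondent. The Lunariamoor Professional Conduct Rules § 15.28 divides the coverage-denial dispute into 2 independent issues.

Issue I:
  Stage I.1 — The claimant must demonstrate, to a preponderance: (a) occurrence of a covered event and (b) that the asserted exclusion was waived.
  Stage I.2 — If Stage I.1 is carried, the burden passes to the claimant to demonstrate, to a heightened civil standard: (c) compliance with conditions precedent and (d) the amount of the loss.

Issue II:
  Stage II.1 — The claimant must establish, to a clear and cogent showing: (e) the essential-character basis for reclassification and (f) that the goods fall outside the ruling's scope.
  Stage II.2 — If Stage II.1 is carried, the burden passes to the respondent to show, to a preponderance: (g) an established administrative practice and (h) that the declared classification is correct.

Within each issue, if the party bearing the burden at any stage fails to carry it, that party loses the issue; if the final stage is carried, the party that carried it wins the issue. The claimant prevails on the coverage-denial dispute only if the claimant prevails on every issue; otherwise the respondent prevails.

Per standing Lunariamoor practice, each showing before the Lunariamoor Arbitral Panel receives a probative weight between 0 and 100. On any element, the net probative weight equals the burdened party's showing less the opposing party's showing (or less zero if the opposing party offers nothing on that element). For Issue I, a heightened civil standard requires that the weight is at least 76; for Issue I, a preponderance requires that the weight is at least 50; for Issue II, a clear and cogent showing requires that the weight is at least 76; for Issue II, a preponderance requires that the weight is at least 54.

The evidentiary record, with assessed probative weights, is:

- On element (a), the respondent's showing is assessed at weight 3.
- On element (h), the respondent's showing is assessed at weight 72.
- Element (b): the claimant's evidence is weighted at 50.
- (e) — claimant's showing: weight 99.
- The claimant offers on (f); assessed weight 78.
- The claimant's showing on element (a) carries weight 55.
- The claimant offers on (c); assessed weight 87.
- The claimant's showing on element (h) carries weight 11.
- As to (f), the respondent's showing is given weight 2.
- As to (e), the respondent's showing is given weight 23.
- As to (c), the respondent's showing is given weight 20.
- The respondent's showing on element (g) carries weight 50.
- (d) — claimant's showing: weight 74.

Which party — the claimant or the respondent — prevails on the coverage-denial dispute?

— Issue I —
Stage I.1 (claimant, a preponderance, weight is at least 50): (a) net 55−3=52 ≥ 50 — meets; (b) 50 ≥ 50 — meets.
  All elements met. The claimant retains the burden for Stage I.2.
Stage I.2 (claimant, a heightened civil standard, weight is at least 76): (c) net 87−20=67 < 76 — fails; (d) 74 < 76 — fails.
  The claimant does not carry Stage I.2.
The respondent prevails on this issue.
— Issue II —
At Stage II.1 the claimant must meet a clear and cogent showing (weight is at least 76): on (e) the weight is 99 less the opposing 23 gives net 76, ≥ 76, so (e) meets the standard; on (f) the weight is 78 less the opposing 2 gives net 76, which does reach 76, so (f) meets the standard.
  All elements met. The burden passes to the respondent.
At Stage II.2 the respondent must meet a preponderance (weight is at least 54): on (g) the weight is 50, < 54, so (g) does not meet the standard; on (h) the weight is 72 less the opposing 11 gives net 61, which does reach 54, so (h) meets the standard.
  Not every element is met, so the respondent fails to carry Stage II.2.
So the claimant prevails on this issue.
Per-issue: Issue I → respondent; Issue II → claimant. The claimant must prevail on every issue; overall, the respondent prevails.

respondent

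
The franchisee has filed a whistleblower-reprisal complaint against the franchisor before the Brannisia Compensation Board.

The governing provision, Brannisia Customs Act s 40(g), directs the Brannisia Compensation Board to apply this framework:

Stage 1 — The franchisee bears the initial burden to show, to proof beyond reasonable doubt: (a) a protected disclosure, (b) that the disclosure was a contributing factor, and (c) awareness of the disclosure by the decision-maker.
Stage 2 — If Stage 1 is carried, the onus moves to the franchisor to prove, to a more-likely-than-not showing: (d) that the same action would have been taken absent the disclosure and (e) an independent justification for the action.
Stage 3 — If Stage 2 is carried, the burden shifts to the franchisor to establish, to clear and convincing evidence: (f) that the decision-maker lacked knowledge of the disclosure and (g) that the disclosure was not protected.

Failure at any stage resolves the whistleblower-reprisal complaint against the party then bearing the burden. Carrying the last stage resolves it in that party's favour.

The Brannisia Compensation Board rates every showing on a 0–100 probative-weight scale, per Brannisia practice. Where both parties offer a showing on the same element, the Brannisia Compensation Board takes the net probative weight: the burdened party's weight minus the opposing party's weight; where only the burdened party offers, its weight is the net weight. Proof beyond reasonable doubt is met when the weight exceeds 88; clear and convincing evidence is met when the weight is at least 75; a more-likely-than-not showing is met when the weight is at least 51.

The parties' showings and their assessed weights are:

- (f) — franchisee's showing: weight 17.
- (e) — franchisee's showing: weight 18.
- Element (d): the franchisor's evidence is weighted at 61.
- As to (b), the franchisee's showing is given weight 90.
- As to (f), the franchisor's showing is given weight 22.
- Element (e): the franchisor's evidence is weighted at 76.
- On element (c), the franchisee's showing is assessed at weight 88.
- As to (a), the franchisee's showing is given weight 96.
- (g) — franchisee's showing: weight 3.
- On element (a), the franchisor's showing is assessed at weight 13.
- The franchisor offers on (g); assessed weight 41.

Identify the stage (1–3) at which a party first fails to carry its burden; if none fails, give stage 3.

stage 1

Stage 1 (franchisee, proof beyond reasonable doubt, weight exceeds 88): (a) net 96−13=83 ≤ 88 — fails; (b) 90 > 88 — meets; (c) 88 ≤ 88 — fails.
  Stage 1 not carried; the franchisee fails its burden.
The analysis ends at Stage 1; the franchisor prevails.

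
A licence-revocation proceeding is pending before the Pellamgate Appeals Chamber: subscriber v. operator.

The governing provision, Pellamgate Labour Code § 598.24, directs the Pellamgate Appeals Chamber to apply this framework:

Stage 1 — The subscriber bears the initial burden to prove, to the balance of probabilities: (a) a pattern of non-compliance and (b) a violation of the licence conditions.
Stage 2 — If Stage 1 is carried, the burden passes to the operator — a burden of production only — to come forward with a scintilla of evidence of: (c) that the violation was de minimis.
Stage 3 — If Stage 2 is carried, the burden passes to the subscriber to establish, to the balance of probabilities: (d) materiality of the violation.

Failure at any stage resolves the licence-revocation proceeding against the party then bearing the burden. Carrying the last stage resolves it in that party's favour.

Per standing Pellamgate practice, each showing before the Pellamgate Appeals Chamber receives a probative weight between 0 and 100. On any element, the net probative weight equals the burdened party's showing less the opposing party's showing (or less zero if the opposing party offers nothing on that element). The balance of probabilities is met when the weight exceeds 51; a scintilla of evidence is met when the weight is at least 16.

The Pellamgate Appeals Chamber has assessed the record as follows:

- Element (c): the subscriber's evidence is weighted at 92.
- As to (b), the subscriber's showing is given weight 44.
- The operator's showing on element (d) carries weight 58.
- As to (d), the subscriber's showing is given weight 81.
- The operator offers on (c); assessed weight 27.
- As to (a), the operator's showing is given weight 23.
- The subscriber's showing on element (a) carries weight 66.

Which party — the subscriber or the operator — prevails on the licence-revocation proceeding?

Stage 1 (subscriber, the balance of probabilities, weight exceeds 51): (a) net 66−23=43 ≤ 51 — fails; (b) 44 ≤ 51 — fails.
  Stage 1 not carried; the subscriber fails its burden.
So the operator prevails.

operator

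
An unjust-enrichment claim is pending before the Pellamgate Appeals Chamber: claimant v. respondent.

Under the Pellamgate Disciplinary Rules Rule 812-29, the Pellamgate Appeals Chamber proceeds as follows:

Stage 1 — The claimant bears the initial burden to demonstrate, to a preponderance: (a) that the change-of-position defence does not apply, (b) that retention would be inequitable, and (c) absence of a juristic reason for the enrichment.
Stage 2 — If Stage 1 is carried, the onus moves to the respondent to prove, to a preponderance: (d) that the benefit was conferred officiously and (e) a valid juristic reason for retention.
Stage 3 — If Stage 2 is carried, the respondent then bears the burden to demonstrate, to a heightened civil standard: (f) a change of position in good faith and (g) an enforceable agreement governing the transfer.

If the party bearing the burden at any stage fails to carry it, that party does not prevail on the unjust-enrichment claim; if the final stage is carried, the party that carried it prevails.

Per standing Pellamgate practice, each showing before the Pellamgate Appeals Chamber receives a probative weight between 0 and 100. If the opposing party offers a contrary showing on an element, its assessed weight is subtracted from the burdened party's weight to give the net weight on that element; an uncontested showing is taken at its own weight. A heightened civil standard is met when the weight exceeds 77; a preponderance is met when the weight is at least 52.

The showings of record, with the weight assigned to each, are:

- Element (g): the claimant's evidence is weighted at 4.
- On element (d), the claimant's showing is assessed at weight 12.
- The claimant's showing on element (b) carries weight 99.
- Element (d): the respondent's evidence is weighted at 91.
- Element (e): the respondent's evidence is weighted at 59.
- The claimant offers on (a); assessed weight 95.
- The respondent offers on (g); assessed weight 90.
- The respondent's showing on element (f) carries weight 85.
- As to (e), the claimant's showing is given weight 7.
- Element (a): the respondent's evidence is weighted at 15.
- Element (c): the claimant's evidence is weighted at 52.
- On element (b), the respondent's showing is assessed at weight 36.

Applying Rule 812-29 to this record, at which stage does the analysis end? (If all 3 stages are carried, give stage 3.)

stage 3

Stage 1 — burden on claimant; standard: a preponderance (weight is at least 52).
    (a): 95 − 15 = 80 ≥ 52 [met]
    (b): 99 − 36 = 63 ≥ 52 [met]
    (c): 52 ≥ 52 [met]
  The claimant carries Stage 1; the respondent now bears the burden.
Stage 2 — burden on respondent; standard: a preponderance (weight is at least 52).
    (d): 91 − 12 = 79 ≥ 52 [met]
    (e): 59 − 7 = 52 ≥ 52 [met]
  Stage 2 carried; the burden remains with the respondent.
Stage 3 — burden on respondent; standard: a heightened civil standard (weight exceeds 77).
    (f): 85 > 77 [met]
    (g): 90 − 4 = 86 > 77 [met]
  All elements met at the final stage.
All stages carried — the respondent prevails.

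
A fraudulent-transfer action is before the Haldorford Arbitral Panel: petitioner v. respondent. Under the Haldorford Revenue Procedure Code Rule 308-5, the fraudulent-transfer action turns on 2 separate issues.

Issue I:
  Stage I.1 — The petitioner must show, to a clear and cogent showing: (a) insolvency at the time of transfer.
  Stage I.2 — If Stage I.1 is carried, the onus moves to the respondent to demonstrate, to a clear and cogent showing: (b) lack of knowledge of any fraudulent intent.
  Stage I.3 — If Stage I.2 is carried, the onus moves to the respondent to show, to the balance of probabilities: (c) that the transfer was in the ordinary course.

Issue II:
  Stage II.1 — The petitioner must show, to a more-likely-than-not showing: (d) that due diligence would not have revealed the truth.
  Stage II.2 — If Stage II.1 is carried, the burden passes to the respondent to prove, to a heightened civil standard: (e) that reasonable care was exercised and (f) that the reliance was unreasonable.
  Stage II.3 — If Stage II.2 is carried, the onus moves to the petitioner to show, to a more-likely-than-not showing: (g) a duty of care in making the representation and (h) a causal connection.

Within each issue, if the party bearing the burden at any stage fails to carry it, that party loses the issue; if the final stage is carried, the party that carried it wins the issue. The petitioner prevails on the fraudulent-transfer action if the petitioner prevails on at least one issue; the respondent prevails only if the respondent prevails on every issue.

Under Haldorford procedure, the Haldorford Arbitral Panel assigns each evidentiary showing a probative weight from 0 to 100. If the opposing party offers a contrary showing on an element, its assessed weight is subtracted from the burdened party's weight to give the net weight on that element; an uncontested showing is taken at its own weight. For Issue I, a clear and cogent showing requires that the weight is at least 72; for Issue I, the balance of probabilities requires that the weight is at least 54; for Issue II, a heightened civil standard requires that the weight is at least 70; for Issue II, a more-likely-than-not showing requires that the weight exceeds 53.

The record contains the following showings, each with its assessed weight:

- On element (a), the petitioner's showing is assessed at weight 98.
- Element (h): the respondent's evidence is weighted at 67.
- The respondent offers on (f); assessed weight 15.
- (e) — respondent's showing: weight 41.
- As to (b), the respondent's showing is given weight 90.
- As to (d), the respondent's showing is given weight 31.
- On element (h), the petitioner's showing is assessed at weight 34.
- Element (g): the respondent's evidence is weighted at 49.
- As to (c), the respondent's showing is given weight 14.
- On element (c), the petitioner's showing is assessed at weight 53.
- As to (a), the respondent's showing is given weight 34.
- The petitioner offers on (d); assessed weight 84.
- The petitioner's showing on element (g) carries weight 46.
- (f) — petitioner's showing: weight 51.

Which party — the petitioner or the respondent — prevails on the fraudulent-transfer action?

respondent

— Issue I —
Stage I.1 — burden on petitioner; standard: a clear and cogent showing (weight is at least 72).
    (a): 98 − 34 = 64 < 72 [not met]
  Stage I.1 not carried; the petitioner fails its burden.
The respondent prevails on this issue.
— Issue II —
At Stage II.1 the petitioner must meet a more-likely-than-not showing (weight exceeds 53): on (d) the weight is 84 less the opposing 31 gives net 53, which does not exceed 53, so (d) does not meet the standard.
  Stage II.1 not carried; the petitioner fails its burden.
So the respondent prevails on this issue.
Per-issue: Issue I → respondent; Issue II → respondent. The petitioner must prevail on at least one issue; overall, the respondent prevails.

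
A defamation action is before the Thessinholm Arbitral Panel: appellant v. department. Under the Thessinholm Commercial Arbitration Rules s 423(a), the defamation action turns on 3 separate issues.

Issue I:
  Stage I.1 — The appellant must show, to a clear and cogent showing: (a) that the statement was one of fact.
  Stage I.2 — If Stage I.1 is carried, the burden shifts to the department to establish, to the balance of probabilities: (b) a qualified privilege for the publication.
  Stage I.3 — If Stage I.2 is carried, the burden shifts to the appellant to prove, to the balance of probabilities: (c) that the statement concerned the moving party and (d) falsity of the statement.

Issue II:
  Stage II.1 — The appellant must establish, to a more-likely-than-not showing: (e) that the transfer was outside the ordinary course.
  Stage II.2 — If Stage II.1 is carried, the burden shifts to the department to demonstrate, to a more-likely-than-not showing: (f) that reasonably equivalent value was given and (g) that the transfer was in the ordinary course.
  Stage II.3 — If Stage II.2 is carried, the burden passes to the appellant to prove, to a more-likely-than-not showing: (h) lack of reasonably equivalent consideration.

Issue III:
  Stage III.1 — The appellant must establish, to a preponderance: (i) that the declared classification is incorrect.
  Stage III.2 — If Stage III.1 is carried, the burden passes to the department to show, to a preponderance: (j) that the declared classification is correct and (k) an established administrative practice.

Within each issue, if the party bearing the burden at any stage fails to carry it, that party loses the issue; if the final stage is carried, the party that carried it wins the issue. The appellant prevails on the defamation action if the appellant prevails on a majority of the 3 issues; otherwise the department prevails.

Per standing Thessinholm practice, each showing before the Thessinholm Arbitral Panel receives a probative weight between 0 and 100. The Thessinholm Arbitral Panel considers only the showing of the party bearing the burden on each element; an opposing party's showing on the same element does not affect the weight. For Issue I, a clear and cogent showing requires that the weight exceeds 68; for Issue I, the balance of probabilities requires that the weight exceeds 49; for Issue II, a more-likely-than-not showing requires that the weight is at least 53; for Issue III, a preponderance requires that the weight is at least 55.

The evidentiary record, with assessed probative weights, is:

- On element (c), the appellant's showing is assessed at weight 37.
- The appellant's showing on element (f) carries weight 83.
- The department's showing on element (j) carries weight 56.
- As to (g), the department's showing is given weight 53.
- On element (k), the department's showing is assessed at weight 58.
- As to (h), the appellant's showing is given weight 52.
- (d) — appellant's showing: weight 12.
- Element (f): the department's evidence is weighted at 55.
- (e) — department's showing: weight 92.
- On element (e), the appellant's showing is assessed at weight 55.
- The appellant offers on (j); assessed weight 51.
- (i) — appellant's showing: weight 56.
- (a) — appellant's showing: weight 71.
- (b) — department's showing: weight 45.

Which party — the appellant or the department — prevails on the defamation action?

department

— Issue I —
Stage I.1 (appellant, a clear and cogent showing, weight exceeds 68): (a) 71 > 68 — meets.
  Stage I.1 carried; the burden shifts to the department.
Stage I.2 (department, the balance of probabilities, weight exceeds 49): (b) 45 ≤ 49 — fails.
  Not every element is met, so the department fails to carry Stage I.2.
So the appellant prevails on this issue.
— Issue II —
At Stage II.1 the appellant must meet a more-likely-than-not showing (weight is at least 53): on (e) the weight is 55 (the department's 92 is given no effect), ≥ 53, so (e) meets the standard.
  Stage II.1 is satisfied; the onus moves to the department.
At Stage II.2 the department must meet a more-likely-than-not showing (weight is at least 53): on (f) the weight is 55 (the appellant's 83 is given no effect), which does reach 53, so (f) meets the standard; on (g) the weight is 53, which does reach 53, so (g) meets the standard.
  Stage II.2 carried; the burden shifts to the appellant.
At Stage II.3 the appellant must meet a more-likely-than-not showing (weight is at least 53): on (h) the weight is 52, < 53, so (h) does not meet the standard.
  Stage II.3 not carried; the appellant fails its burden.
The department prevails on this issue.
— Issue III —
Stage III.1 — burden on appellant; standard: a preponderance (weight is at least 55).
    (i): 56 ≥ 55 [met]
  All elements met. The burden passes to the department.
Stage III.2 — burden on department; standard: a preponderance (weight is at least 55).
    (j): 56 (appellant's 51 disregarded) ≥ 55 [met]
    (k): 58 ≥ 55 [met]
  Stage III.2 carried; the final stage is satisfied.
Every stage carried; the department prevails on this issue.
Per-issue: Issue I → appellant; Issue II → department; Issue III → department. The appellant must prevail on a majority of issues; overall, the department prevails.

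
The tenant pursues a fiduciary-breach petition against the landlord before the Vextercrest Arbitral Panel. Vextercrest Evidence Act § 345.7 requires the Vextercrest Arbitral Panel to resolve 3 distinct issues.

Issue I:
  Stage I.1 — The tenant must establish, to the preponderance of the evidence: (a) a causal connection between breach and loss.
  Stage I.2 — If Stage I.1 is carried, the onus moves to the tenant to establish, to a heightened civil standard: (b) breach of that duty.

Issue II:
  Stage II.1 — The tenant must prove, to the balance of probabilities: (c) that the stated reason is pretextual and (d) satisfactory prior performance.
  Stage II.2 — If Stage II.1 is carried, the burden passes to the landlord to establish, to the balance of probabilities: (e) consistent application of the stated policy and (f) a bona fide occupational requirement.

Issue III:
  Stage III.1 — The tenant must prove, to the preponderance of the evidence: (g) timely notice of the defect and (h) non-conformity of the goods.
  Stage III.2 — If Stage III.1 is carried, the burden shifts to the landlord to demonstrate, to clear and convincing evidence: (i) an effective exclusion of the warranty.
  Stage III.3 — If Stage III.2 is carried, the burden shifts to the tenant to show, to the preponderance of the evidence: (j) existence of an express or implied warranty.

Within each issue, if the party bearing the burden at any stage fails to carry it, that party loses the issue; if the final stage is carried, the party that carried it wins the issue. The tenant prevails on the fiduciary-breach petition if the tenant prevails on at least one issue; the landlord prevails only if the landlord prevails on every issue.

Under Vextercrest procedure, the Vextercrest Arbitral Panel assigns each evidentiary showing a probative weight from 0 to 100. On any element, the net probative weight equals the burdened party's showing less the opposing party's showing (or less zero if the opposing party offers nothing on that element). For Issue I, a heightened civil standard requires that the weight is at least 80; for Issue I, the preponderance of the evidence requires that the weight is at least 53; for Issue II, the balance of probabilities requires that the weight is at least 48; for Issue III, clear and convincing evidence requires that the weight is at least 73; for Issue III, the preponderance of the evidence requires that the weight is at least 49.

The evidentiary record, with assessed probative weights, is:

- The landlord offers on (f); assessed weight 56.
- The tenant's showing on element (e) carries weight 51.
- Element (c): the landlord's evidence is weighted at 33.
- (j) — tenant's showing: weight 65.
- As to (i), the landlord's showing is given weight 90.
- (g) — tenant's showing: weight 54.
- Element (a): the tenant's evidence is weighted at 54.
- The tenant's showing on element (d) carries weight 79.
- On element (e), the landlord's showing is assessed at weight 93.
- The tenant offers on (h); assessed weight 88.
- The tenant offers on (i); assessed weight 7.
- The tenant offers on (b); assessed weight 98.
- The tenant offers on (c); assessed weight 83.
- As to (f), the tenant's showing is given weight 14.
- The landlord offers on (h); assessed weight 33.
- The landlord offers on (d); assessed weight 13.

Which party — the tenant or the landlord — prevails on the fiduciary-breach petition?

— Issue I —
At Stage I.1 the tenant must meet the preponderance of the evidence (weight is at least 53): on (a) the weight is 54, ≥ 53, so (a) meets the standard.
  All elements met. The tenant retains the burden for Stage I.2.
At Stage I.2 the tenant must meet a heightened civil standard (weight is at least 80): on (b) the weight is 98, ≥ 80, so (b) meets the standard.
  The tenant carries the last stage.
With every stage satisfied, the tenant prevails on this issue.
— Issue II —
Stage II.1 — burden on tenant; standard: the balance of probabilities (weight is at least 48).
    (c): 83 − 33 = 50 ≥ 48 [met]
    (d): 79 − 13 = 66 ≥ 48 [met]
  The tenant carries Stage II.1; the landlord now bears the burden.
Stage II.2 — burden on landlord; standard: the balance of probabilities (weight is at least 48).
    (e): 93 − 51 = 42 < 48 [not met]
    (f): 56 − 14 = 42 < 48 [not met]
  Stage II.2 not carried; the landlord fails its burden.
The tenant prevails on this issue.
— Issue III —
Stage III.1 — burden on tenant; standard: the preponderance of the evidence (weight is at least 49).
    (g): 54 ≥ 49 [met]
    (h): 88 − 33 = 55 ≥ 49 [met]
  All elements met. The burden passes to the landlord.
Stage III.2 — burden on landlord; standard: clear and convincing evidence (weight is at least 73).
    (i): 90 − 7 = 83 ≥ 73 [met]
  The landlord carries Stage III.2; the tenant now bears the burden.
Stage III.3 — burden on tenant; standard: the preponderance of the evidence (weight is at least 49).
    (j): 65 ≥ 49 [met]
  All elements met at the final stage.
With every stage satisfied, the tenant prevails on this issue.
Per-issue: Issue I → tenant; Issue II → tenant; Issue III → tenant. The tenant must prevail on at least one issue; overall, the tenant prevails.

tenant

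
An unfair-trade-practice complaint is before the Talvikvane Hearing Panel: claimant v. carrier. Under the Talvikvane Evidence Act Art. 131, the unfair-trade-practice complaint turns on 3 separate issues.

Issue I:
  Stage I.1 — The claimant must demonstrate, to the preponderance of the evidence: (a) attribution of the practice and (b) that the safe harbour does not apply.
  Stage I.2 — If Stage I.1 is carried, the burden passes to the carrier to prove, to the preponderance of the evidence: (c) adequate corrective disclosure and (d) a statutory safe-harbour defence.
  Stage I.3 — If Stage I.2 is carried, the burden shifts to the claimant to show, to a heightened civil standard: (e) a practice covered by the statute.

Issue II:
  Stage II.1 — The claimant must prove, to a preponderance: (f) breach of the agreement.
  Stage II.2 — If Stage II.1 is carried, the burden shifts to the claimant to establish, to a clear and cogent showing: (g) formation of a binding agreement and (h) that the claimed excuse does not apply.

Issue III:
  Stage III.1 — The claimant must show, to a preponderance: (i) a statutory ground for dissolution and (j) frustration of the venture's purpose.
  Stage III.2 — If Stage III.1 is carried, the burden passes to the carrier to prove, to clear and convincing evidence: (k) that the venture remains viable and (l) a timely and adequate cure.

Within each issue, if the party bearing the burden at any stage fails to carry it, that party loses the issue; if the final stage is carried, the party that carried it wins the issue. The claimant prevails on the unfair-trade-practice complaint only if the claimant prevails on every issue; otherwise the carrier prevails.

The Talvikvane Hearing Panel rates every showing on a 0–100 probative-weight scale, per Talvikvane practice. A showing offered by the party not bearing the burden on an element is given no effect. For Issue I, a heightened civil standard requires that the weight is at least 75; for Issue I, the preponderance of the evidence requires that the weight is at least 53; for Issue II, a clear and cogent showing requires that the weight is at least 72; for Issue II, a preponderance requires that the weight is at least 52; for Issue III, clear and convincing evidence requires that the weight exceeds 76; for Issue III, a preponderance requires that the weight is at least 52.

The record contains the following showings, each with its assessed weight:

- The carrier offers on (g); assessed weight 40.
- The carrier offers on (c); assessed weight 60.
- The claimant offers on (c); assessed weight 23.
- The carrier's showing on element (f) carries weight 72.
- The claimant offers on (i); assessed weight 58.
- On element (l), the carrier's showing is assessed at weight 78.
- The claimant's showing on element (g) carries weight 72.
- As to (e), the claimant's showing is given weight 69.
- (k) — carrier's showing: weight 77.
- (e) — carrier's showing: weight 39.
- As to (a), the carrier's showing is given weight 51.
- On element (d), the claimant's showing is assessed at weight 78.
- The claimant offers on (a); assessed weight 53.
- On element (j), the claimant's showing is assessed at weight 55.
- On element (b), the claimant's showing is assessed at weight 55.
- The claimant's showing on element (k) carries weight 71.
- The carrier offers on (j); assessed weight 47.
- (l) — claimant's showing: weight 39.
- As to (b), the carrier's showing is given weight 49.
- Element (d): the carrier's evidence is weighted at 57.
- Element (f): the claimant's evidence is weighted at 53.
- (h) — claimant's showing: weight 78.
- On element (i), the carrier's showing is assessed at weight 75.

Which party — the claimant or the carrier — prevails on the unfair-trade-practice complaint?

— Issue I —
At Stage I.1 the claimant must meet the preponderance of the evidence (weight is at least 53): on (a) the weight is 53 (the carrier's 51 is given no effect), ≥ 53, so (a) meets the standard; on (b) the weight is 55 (the carrier's 49 is given no effect), ≥ 53, so (b) meets the standard.
  All elements met. The burden passes to the carrier.
At Stage I.2 the carrier must meet the preponderance of the evidence (weight is at least 53): on (c) the weight is 60 (the claimant's 23 is given no effect), which does reach 53, so (c) meets the standard; on (d) the weight is 57 (the claimant's 78 is given no effect), which does reach 53, so (d) meets the standard.
  Stage I.2 is satisfied; the onus moves to the claimant.
At Stage I.3 the claimant must meet a heightened civil standard (weight is at least 75): on (e) the weight is 69 (the carrier's 39 is given no effect), < 75, so (e) does not meet the standard.
  The claimant does not carry Stage I.3.
The carrier prevails on this issue.
— Issue II —
At Stage II.1 the claimant must meet a preponderance (weight is at least 52): on (f) the weight is 53 (the carrier's 72 is given no effect), which does reach 52, so (f) meets the standard.
  All elements met. The claimant retains the burden for Stage II.2.
At Stage II.2 the claimant must meet a clear and cogent showing (weight is at least 72): on (g) the weight is 72 (the carrier's 40 is given no effect), ≥ 72, so (g) meets the standard; on (h) the weight is 78, which does reach 72, so (h) meets the standard.
  The claimant carries the last stage.
All stages carried — the claimant prevails on this issue.
— Issue III —
At Stage III.1 the claimant must meet a preponderance (weight is at least 52): on (i) the weight is 58 (the carrier's 75 is given no effect), ≥ 52, so (i) meets the standard; on (j) the weight is 55 (the carrier's 47 is given no effect), which does reach 52, so (j) meets the standard.
  All elements met. The burden passes to the carrier.
At Stage III.2 the carrier must meet clear and convincing evidence (weight exceeds 76): on (k) the weight is 77 (the claimant's 71 is given no effect), which does exceed 76, so (k) meets the standard; on (l) the weight is 78 (the claimant's 39 is given no effect), > 76, so (l) meets the standard.
  The carrier carries the last stage.
Every stage carried; the carrier prevails on this issue.
Per-issue: Issue I → carrier; Issue II → claimant; Issue III → carrier. The claimant must prevail on every issue; overall, the carrier prevails.

carrier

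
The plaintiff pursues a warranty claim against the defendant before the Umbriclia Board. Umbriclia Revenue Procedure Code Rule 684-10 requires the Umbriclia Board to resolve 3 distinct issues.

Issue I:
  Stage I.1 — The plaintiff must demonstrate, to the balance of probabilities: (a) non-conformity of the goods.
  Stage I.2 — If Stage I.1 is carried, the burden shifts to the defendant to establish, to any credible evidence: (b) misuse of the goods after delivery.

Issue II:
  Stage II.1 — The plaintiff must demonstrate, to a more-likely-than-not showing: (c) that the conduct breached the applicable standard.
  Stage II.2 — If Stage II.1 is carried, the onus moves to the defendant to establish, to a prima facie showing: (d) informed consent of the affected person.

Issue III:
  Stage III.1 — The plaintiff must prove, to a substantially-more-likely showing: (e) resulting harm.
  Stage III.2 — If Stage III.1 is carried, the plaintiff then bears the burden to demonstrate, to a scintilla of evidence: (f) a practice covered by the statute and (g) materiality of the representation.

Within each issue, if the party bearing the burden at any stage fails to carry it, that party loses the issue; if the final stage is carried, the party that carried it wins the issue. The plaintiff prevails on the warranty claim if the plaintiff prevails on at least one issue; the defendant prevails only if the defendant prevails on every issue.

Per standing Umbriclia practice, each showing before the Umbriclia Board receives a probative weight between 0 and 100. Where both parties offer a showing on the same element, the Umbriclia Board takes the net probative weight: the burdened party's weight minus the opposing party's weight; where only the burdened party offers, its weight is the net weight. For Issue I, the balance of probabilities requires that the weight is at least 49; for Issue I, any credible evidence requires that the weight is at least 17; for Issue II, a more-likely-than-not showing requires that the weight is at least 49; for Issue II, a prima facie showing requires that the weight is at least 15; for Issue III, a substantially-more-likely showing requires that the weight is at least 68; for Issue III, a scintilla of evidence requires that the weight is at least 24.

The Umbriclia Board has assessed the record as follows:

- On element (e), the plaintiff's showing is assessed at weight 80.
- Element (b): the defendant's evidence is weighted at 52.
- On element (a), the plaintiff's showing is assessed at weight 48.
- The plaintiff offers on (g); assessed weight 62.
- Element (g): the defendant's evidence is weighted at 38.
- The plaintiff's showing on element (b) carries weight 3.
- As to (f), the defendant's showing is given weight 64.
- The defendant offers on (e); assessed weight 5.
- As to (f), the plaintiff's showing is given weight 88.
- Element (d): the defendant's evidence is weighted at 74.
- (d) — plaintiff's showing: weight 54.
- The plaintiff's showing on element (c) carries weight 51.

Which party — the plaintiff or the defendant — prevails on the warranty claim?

— Issue I —
Stage I.1 — burden on plaintiff; standard: the balance of probabilities (weight is at least 49).
    (a): 48 < 49 [not met]
  The plaintiff does not carry Stage I.1.
The defendant prevails on this issue.
— Issue II —
Stage II.1 (plaintiff, a more-likely-than-not showing, weight is at least 49): (c) 51 ≥ 49 — meets.
  All elements met. The burden passes to the defendant.
Stage II.2 (defendant, a prima facie showing, weight is at least 15): (d) net 74−54=20 ≥ 15 — meets.
  All elements met at the final stage.
With every stage satisfied, the defendant prevails on this issue.
— Issue III —
Stage III.1 — burden on plaintiff; standard: a substantially-more-likely showing (weight is at least 68).
    (e): 80 − 5 = 75 ≥ 68 [met]
  Stage III.1 carried; the burden remains with the plaintiff.
Stage III.2 — burden on plaintiff; standard: a scintilla of evidence (weight is at least 24).
    (f): 88 − 64 = 24 ≥ 24 [met]
    (g): 62 − 38 = 24 ≥ 24 [met]
  All elements met at the final stage.
With every stage satisfied, the plaintiff prevails on this issue.
Per-issue: Issue I → defendant; Issue II → defendant; Issue III → plaintiff. The plaintiff must prevail on at least one issue; overall, the plaintiff prevails.

plaintiff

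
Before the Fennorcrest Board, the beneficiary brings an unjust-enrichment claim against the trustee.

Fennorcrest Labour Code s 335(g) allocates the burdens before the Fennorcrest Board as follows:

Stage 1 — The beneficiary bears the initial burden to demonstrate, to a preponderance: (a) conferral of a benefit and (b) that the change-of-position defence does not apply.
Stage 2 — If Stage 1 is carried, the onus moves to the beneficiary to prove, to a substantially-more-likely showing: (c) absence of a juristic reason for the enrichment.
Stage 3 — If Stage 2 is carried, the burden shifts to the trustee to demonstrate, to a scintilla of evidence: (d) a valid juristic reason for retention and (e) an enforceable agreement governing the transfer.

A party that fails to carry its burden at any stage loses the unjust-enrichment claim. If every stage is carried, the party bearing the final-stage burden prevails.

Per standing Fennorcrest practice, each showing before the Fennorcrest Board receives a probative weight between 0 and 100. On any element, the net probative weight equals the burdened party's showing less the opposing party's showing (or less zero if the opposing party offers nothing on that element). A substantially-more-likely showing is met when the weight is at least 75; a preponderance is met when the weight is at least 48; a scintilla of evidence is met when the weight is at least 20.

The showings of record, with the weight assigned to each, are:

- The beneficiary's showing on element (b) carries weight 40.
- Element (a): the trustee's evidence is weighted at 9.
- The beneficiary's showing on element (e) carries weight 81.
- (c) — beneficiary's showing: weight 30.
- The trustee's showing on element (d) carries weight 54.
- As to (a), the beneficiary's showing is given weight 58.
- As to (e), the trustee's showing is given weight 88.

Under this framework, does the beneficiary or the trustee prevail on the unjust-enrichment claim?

trustee

At Stage 1 the beneficiary must meet a preponderance (weight is at least 48): on (a) the weight is 58 less the opposing 9 gives net 49, which does reach 48, so (a) meets the standard; on (b) the weight is 40, < 48, so (b) does not meet the standard.
  The beneficiary does not carry Stage 1.
The analysis ends at Stage 1; the trustee prevails.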